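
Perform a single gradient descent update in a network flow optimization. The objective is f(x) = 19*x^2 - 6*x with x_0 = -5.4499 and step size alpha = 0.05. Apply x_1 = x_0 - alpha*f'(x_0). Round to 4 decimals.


We compute the gradient at x_0 and apply the update.
f'(x) = 38*x - 6
f'(-5.4499) = 38*-5.4499 - 6 = -213.0962
x_1 = -5.4499 - 0.05*-213.0962 = 5.2049


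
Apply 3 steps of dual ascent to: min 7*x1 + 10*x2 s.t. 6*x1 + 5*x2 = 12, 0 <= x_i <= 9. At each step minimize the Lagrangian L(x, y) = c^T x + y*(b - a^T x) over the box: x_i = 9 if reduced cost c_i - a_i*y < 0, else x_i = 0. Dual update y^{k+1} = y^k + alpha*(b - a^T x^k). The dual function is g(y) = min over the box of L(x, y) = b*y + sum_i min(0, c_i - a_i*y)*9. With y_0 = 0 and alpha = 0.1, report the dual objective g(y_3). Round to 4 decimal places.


Dual ascent for LP: min 7*x1 + 10*x2, 6*x1 + 5*x2 = 12, 0 <= x_i <= 9
Step 1: y^k = 0.0, reduced costs: (7.0, 10.0)
  x^k = (0.0, 0.0), subgradient = b - a^T x = 12.0
  y^{k+1} = 0.0 + 0.1*12.0 = 1.2
Step 2: y^k = 1.2, reduced costs: (-0.2, 4.0)
  x^k = (9.0, 0.0), subgradient = b - a^T x = -42.0
  y^{k+1} = 1.2 + 0.1*-42.0 = -3.0
Step 3: y^k = -3.0, reduced costs: (25.0, 25.0)
  x^k = (0.0, 0.0), subgradient = b - a^T x = 12.0
  y^{k+1} = -3.0 + 0.1*12.0 = -1.8
Dual objective at y_3 = -1.8: reduced costs (17.8, 19.0), box minimizer x = (0.0, 0.0)
g(y_3) = b*y + (c1 - a1*y)*x1 + (c2 - a2*y)*x2 = 12*(-1.8) + 17.8*0.0 + 19.0*0.0 = -21.6 + 0.0 + 0.0 = -21.6


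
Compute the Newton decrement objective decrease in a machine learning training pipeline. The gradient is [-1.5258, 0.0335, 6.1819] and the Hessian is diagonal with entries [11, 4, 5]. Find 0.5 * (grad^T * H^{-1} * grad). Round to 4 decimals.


Step 1: H is diagonal, so H^(-1) * g = [-0.1387, 0.0084, 1.2364].
Step 2: g^T H^(-1) g = sum_i g_i^2 / H_ii
  = (-1.5258)^2/11 + (0.0335)^2/4 + (6.1819)^2/5
  = 0.2116 + 0.0003 + 7.6432 = 7.8551
Step 3: Objective decrease = 0.5 * g^T H^(-1) g = 3.9276


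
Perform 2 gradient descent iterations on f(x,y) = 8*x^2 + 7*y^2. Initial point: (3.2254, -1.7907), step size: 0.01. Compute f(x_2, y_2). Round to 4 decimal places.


Gradient descent on f(x,y) = 8*x^2 + 7*y^2.
Starting point: (3.2254, -1.7907), alpha = 0.01
Step 1: grad_x = 2*8*3.2254 = 51.6064, grad_y = 2*7*-1.7907 = -25.0698
  x_1 = 3.2254 - 0.01*51.6064 = 2.7093
  y_1 = -1.7907 - 0.01*-25.0698 = -1.54
Step 2: grad_x = 2*8*2.7093 = 43.3494, grad_y = 2*7*-1.54 = -21.56
  x_2 = 2.7093 - 0.01*43.3494 = 2.2758
  y_2 = -1.54 - 0.01*-21.56 = -1.3244
f(2.2758, -1.3244) = 8*2.2758^2 + 7*(-1.3244)^2 = 53.7139


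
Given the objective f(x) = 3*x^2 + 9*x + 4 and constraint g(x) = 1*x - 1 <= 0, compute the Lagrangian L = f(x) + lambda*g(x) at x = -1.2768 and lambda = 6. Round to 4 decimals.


Step 1: Evaluate f(x).
f(-1.2768) = 3*(-1.2768)^2 + 9*(-1.2768) + 4 = -2.6005
Step 2: Evaluate g(x).
g(-1.2768) = 1*-1.2768 - 1 = -2.2768
Step 3: Compute Lagrangian.
L = -2.6005 + 6*-2.2768 = -16.2613


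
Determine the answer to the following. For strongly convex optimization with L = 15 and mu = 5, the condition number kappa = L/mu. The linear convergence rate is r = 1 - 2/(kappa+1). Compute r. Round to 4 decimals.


Step 1: Compute the condition number.
kappa = L/mu = 15/5 = 3.0
Step 2: Compute the convergence rate.
r = 1 - 2/(kappa + 1) = 1 - 2*mu/(L + mu) = (L - mu)/(L + mu) = 10/20 = 0.5


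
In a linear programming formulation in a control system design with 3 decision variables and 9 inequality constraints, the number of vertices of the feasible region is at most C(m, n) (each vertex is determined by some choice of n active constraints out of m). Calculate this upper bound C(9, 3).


Each vertex corresponds to some choice of n active constraints out of m, so the number of vertices is at most C(m, n) = m! / (n!(m-n)!).
m = 9, n = 3
Numerator: 9 * 8 * 7
Denominator: 3! = 6
C(9, 3) = 84


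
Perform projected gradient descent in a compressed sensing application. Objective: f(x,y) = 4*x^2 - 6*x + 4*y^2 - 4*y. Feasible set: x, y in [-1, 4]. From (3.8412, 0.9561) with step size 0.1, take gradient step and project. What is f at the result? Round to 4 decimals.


Step 1: Compute gradient at (3.8412, 0.9561).
grad_x = 2*4*3.8412 - 6 = 24.7296
grad_y = 2*4*0.9561 - 4 = 3.6488
Step 2: Gradient step.
x_raw = 3.8412 - 0.1*24.7296 = 1.3682
y_raw = 0.9561 - 0.1*3.6488 = 0.5912
Step 3: Project onto [-1, 4].
x_proj = clip(1.3682) = 1.3682
y_proj = clip(0.5912) = 0.5912
Step 4: Evaluate f.
f(1.3682, 0.5912) = -1.6878


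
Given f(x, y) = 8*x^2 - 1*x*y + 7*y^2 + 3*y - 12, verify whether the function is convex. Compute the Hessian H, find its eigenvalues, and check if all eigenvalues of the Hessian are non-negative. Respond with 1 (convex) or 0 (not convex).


The Hessian of f(x,y) = 8*x^2 - 1*x*y + 7*y^2 + 3*y - 12 is:
H = [[16, -1], [-1, 14]]
Trace = 16 + 14 = 30
Determinant = 16*14 - (-1)^2 = 223
Discriminant = (30)^2 - 4*223 = 8.0
Eigenvalues: lambda_1 = 13.5858, lambda_2 = 16.4142
The function is convex.

1


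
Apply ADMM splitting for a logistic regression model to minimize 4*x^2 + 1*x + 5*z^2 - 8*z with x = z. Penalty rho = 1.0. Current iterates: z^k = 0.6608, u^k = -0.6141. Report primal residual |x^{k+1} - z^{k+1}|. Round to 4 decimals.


ADMM iteration with rho = 1.0, z^k = 0.6608, u^k = -0.6141
Step 1: x-update.
Minimize 4*x^2 + 1*x + (1.0/2)*(x - 0.6608 - 0.6141)^2
FOC: (2*4 + 1.0)*x = -1 + 1.0*(0.6608 + 0.6141)
x^{k+1} = 0.0305
Step 2: z-update.
Minimize 5*z^2 - 8*z + (1.0/2)*(0.0305 - z - 0.6141)^2
FOC: (2*5 + 1.0)*z = 8 + 1.0*(0.0305 - 0.6141)
z^{k+1} = 0.6742
Step 3: u-update.
u^{k+1} = -0.6141 + 0.0305 - 0.6742 = -1.2578
Step 4: Primal residual = |0.0305 - 0.6742| = 0.6437


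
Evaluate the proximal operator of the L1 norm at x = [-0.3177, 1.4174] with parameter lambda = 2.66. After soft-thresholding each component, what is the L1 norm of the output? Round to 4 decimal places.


Soft-thresholding with lambda = 2.66:
prox(-0.3177) = sign(-0.3177)*max(|-0.3177| - 2.66, 0) = 0.0
prox(1.4174) = sign(1.4174)*max(|1.4174| - 2.66, 0) = 0.0
prox(x) = [0.0, 0.0]
||prox(x)||_1 = 0.0 + 0.0 = 0.0


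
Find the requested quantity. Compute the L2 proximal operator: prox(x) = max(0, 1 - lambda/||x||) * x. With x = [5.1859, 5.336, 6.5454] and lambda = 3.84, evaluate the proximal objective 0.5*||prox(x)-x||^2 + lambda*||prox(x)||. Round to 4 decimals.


Step 1: Compute ||x||.
||x|| = 9.91
Step 2: Compute scaling factor.
scale = max(0, 1 - 3.84/9.91) = 0.6125
Step 3: prox(x) = [3.1764, 3.2684, 4.0091]
||prox(x)|| = 6.07
Step 4: Proximal objective.
0.5*||prox-x||^2 = 7.3728
lambda*||prox|| = 23.3088
Total = 30.6817


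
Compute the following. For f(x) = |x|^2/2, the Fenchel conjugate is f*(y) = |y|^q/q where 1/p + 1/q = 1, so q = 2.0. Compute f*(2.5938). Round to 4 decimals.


The conjugate exponent q satisfies 1/p + 1/q = 1.
p = 2, so q = 2/(2 - 1) = 2.0
|y|^q = 2.5938^2.0 = 6.7278
f*(2.5938) = 6.7278 / 2.0 = 3.3639


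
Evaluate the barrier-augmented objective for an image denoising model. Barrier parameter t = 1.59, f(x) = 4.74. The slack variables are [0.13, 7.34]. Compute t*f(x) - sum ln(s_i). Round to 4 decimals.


Step 1: Compute log-barrier.
ln values: [-2.0402, 1.9933]
phi = -(-2.0402 + 1.9933) = 0.0469
Step 2: Compute augmented objective.
t*f(x) = 1.59*4.74 = 7.5366
Total = 7.5366 + 0.0469 = 7.5835


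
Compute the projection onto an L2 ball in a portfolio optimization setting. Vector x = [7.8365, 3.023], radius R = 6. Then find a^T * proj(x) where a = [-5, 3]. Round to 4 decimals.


Step 1: Compute ||x|| (intermediates to 6 decimals).
||x|| = sqrt(7.8365^2 + 3.023^2) = 8.399361
Step 2: Project.
Since ||x|| > R, scale = R/||x|| = 6/8.399361 = 0.71434, proj(x) = scale * x
proj(x) = [5.597925, 2.15945]
Step 3: Dot product.
a^T * proj(x) = -5*5.597925 + 3*2.15945 = -21.5113


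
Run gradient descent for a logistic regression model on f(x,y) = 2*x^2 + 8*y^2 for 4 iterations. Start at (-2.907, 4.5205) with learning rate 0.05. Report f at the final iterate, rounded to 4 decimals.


Gradient descent on f(x,y) = 2*x^2 + 8*y^2.
Starting point: (-2.907, 4.5205), alpha = 0.05
Step 1: grad_x = 2*2*-2.907 = -11.628, grad_y = 2*8*4.5205 = 72.328
  x_1 = -2.907 - 0.05*-11.628 = -2.3256
  y_1 = 4.5205 - 0.05*72.328 = 0.9041
Step 2: grad_x = 2*2*-2.3256 = -9.3024, grad_y = 2*8*0.9041 = 14.4656
  x_2 = -2.3256 - 0.05*-9.3024 = -1.8605
  y_2 = 0.9041 - 0.05*14.4656 = 0.1808
Step 3: grad_x = 2*2*-1.8605 = -7.4419, grad_y = 2*8*0.1808 = 2.8931
  x_3 = -1.8605 - 0.05*-7.4419 = -1.4884
  y_3 = 0.1808 - 0.05*2.8931 = 0.0362
Step 4: grad_x = 2*2*-1.4884 = -5.9535, grad_y = 2*8*0.0362 = 0.5786
  x_4 = -1.4884 - 0.05*-5.9535 = -1.1907
  y_4 = 0.0362 - 0.05*0.5786 = 0.0072
f(-1.1907, 0.0072) = 2*(-1.1907)^2 + 8*0.0072^2 = 2.836


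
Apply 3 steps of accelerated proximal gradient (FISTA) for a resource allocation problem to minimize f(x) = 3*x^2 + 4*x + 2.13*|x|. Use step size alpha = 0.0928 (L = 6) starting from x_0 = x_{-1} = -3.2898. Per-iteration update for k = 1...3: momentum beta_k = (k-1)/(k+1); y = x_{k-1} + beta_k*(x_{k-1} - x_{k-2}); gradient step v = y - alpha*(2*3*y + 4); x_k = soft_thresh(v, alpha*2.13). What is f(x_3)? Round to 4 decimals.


FISTA on f(x) = 3*x^2 + 4*x + 2.13*|x|
L = 6, alpha = 0.0928
Iteration 1: beta = 0.0, y = -3.2898 + 0.0*(-3.2898 + 3.2898) = -3.2898
  grad(y) = -15.7388, v = y - alpha*grad = -1.8292
  prox(v) = soft_thresh(-1.8292, 0.1977) = -1.6316
Iteration 2: beta = 0.3333, y = -1.6316 + 0.3333*(-1.6316 + 3.2898) = -1.0788
  grad(y) = -2.473, v = y - alpha*grad = -0.8493
  prox(v) = soft_thresh(-0.8493, 0.1977) = -0.6517
Iteration 3: beta = 0.5, y = -0.6517 + 0.5*(-0.6517 + 1.6316) = -0.1617
  grad(y) = 3.0296, v = y - alpha*grad = -0.4429
  prox(v) = soft_thresh(-0.4429, 0.1977) = -0.2452
f(x_3) = 3*(-0.2452)^2 + 4*(-0.2452) + 2.13*|-0.2452| = -0.2782


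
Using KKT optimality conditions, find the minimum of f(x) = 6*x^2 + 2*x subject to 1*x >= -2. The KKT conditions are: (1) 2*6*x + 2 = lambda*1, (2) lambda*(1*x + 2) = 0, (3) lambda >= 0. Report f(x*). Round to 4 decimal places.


Step 1: Try lambda = 0 (constraint inactive).
Stationarity: 2*6*x + 2 = 0
x* = -2/(2*6) = -1/6 = -0.1667 (rounded; the exact value -1/6 is used below)
Check constraint: 1*-0.1667 = -0.1667 >= -2 -- satisfied.
Step 2: Compute optimal value.
f(x*) = 6*(-1/6)^2 + 2*(-1/6) = -0.1667


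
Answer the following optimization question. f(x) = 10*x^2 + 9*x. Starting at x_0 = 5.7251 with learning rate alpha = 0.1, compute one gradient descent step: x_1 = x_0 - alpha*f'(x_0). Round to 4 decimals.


We compute the gradient at x_0 and apply the update.
f'(x) = 20*x + 9
f'(5.7251) = 20*5.7251 + 9 = 123.502
x_1 = 5.7251 - 0.1*123.502 = -6.6251


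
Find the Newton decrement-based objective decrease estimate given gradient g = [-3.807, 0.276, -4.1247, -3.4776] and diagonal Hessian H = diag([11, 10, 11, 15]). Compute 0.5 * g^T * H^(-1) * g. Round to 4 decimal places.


Step 1: H is diagonal, so H^(-1) * g = [-0.3461, 0.0276, -0.375, -0.2318].
Step 2: g^T H^(-1) g = sum_i g_i^2 / H_ii
  = (-3.807)^2/11 + (0.276)^2/10 + (-4.1247)^2/11 + (-3.4776)^2/15
  = 1.3176 + 0.0076 + 1.5467 + 0.8062 = 3.6781
Step 3: Objective decrease = 0.5 * g^T H^(-1) g = 1.839


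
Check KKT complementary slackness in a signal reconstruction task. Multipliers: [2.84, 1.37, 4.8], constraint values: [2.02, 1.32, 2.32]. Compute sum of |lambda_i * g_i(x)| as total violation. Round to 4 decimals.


KKT complementary slackness check:
lambda_1 * g_1 = 2.84 * 2.02 = 5.7368
lambda_2 * g_2 = 1.37 * 1.32 = 1.8084
lambda_3 * g_3 = 4.8 * 2.32 = 11.136
Total violation = 5.7368 + 1.8084 + 11.136 = 18.6812


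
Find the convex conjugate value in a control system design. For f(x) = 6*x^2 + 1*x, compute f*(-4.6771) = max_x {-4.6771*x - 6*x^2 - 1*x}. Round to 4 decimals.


f*(y) = sup_x {y*x - a*x^2 - b*x} = sup_x {(y-b)*x - a*x^2}
FOC: (y - b) - 2a*x = 0 => x* = (y - b)/(2a)
x* = (-4.6771 - 1)/(2*6) = -0.4731
f*(-4.6771) = (y-b)^2/(4a) = (-4.6771 - 1)^2/(4*6)
= 32.2295/24 = 1.3429


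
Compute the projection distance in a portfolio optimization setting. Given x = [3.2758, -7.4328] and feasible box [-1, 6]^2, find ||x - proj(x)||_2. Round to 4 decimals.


Project each component onto [-1, 6].
clip(3.2758) = 3.2758, clip(-7.4328) = -1.0
Projection = [3.2758, -1.0]
Squared diffs: [0.0, 41.3809]
Distance = sqrt(41.3809) = 6.4328


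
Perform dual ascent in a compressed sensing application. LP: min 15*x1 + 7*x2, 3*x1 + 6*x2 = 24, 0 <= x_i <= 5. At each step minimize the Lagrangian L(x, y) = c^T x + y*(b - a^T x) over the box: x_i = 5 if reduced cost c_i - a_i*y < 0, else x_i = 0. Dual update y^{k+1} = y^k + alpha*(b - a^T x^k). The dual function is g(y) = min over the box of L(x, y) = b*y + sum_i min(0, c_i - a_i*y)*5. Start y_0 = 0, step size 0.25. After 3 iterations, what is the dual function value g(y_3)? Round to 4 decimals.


Dual ascent for LP: min 15*x1 + 7*x2, 3*x1 + 6*x2 = 24, 0 <= x_i <= 5
Step 1: y^k = 0.0, reduced costs: (15.0, 7.0)
  x^k = (0.0, 0.0), subgradient = b - a^T x = 24.0
  y^{k+1} = 0.0 + 0.25*24.0 = 6.0
Step 2: y^k = 6.0, reduced costs: (-3.0, -29.0)
  x^k = (5.0, 5.0), subgradient = b - a^T x = -21.0
  y^{k+1} = 6.0 + 0.25*-21.0 = 0.75
Step 3: y^k = 0.75, reduced costs: (12.75, 2.5)
  x^k = (0.0, 0.0), subgradient = b - a^T x = 24.0
  y^{k+1} = 0.75 + 0.25*24.0 = 6.75
Dual objective at y_3 = 6.75: reduced costs (-5.25, -33.5), box minimizer x = (5.0, 5.0)
g(y_3) = b*y + (c1 - a1*y)*x1 + (c2 - a2*y)*x2 = 24*6.75 + (-5.25)*5.0 + (-33.5)*5.0 = 162.0 - 26.25 - 167.5 = -31.75


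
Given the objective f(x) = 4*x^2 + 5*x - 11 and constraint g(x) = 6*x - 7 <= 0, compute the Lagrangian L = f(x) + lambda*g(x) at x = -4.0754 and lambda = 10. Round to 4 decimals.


Step 1: Evaluate f(x).
f(-4.0754) = 4*(-4.0754)^2 + 5*(-4.0754) - 11 = 35.0585
Step 2: Evaluate g(x).
g(-4.0754) = 6*-4.0754 - 7 = -31.4524
Step 3: Compute Lagrangian.
L = 35.0585 + 10*-31.4524 = -279.4655


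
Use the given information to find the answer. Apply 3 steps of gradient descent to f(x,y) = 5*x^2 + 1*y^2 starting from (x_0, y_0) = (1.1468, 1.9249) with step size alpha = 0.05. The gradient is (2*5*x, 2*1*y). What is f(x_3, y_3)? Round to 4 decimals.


Gradient descent on f(x,y) = 5*x^2 + 1*y^2.
Starting point: (1.1468, 1.9249), alpha = 0.05
Step 1: grad_x = 2*5*1.1468 = 11.468, grad_y = 2*1*1.9249 = 3.8498
  x_1 = 1.1468 - 0.05*11.468 = 0.5734
  y_1 = 1.9249 - 0.05*3.8498 = 1.7324
Step 2: grad_x = 2*5*0.5734 = 5.734, grad_y = 2*1*1.7324 = 3.4648
  x_2 = 0.5734 - 0.05*5.734 = 0.2867
  y_2 = 1.7324 - 0.05*3.4648 = 1.5592
Step 3: grad_x = 2*5*0.2867 = 2.867, grad_y = 2*1*1.5592 = 3.1183
  x_3 = 0.2867 - 0.05*2.867 = 0.1434
  y_3 = 1.5592 - 0.05*3.1183 = 1.4033
f(0.1434, 1.4033) = 5*0.1434^2 + 1*1.4033^2 = 2.0719


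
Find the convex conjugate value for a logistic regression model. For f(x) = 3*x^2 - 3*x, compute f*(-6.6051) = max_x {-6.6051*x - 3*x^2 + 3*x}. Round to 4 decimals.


f*(y) = sup_x {y*x - a*x^2 - b*x} = sup_x {(y-b)*x - a*x^2}
FOC: (y - b) - 2a*x = 0 => x* = (y - b)/(2a)
x* = (-6.6051 + 3)/(2*3) = -0.6009
f*(-6.6051) = (y-b)^2/(4a) = (-6.6051 + 3)^2/(4*3)
= 12.9967/12 = 1.0831


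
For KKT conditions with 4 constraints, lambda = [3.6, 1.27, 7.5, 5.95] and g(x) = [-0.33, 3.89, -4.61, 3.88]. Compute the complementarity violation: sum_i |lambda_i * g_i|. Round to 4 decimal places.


KKT complementary slackness check:
lambda_1 * g_1 = 3.6 * -0.33 = -1.188
lambda_2 * g_2 = 1.27 * 3.89 = 4.9403
lambda_3 * g_3 = 7.5 * -4.61 = -34.575
lambda_4 * g_4 = 5.95 * 3.88 = 23.086
Total violation = 1.188 + 4.9403 + 34.575 + 23.086 = 63.7893


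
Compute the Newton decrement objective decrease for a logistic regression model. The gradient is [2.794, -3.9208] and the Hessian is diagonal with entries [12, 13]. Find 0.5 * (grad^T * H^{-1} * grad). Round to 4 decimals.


Step 1: H is diagonal, so H^(-1) * g = [0.2328, -0.3016].
Step 2: g^T H^(-1) g = sum_i g_i^2 / H_ii
  = (2.794)^2/12 + (-3.9208)^2/13
  = 0.6505 + 1.1825 = 1.833
Step 3: Objective decrease = 0.5 * g^T H^(-1) g = 0.9165


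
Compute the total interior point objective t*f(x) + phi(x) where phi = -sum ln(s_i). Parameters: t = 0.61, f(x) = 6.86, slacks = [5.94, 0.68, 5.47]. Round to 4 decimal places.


Step 1: Compute log-barrier.
ln values: [1.7817, -0.3857, 1.6993]
phi = -(1.7817 - 0.3857 + 1.6993) = -3.0953
Step 2: Compute augmented objective.
t*f(x) = 0.61*6.86 = 4.1846
Total = 4.1846 - 3.0953 = 1.0893


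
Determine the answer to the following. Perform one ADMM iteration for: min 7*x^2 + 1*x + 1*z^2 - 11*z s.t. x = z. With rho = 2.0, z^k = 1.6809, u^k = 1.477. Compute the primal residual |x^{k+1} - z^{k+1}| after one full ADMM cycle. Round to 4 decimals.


ADMM iteration with rho = 2.0, z^k = 1.6809, u^k = 1.477
Step 1: x-update.
Minimize 7*x^2 + 1*x + (2.0/2)*(x - 1.6809 + 1.477)^2
FOC: (2*7 + 2.0)*x = -1 + 2.0*(1.6809 - 1.477)
x^{k+1} = -0.037
Step 2: z-update.
Minimize 1*z^2 - 11*z + (2.0/2)*(-0.037 - z + 1.477)^2
FOC: (2*1 + 2.0)*z = 11 + 2.0*(-0.037 + 1.477)
z^{k+1} = 3.47
Step 3: u-update.
u^{k+1} = 1.477 - 0.037 - 3.47 = -2.03
Step 4: Primal residual = |-0.037 - 3.47| = 3.507


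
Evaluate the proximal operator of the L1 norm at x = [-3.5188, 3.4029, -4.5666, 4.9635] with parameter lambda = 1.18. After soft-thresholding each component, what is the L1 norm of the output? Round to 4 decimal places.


Soft-thresholding with lambda = 1.18:
prox(-3.5188) = sign(-3.5188)*max(|-3.5188| - 1.18, 0) = -2.3388
prox(3.4029) = sign(3.4029)*max(|3.4029| - 1.18, 0) = 2.2229
prox(-4.5666) = sign(-4.5666)*max(|-4.5666| - 1.18, 0) = -3.3866
prox(4.9635) = sign(4.9635)*max(|4.9635| - 1.18, 0) = 3.7835
prox(x) = [-2.3388, 2.2229, -3.3866, 3.7835]
||prox(x)||_1 = 2.3388 + 2.2229 + 3.3866 + 3.7835 = 11.7318


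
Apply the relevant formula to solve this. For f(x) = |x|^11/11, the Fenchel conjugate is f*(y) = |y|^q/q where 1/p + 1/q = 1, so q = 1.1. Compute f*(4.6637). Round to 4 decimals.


The conjugate exponent q satisfies 1/p + 1/q = 1.
p = 11, so q = 11/(11 - 1) = 1.1
|y|^q = 4.6637^1.1 = 5.4401
f*(4.6637) = 5.4401 / 1.1 = 4.9455


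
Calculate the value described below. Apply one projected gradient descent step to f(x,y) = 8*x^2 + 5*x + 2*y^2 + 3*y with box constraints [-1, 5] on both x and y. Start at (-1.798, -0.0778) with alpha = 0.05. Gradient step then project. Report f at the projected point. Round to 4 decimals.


Step 1: Compute gradient at (-1.798, -0.0778).
grad_x = 2*8*-1.798 + 5 = -23.768
grad_y = 2*2*-0.0778 + 3 = 2.6888
Step 2: Gradient step.
x_raw = -1.798 - 0.05*-23.768 = -0.6096
y_raw = -0.0778 - 0.05*2.6888 = -0.2122
Step 3: Project onto [-1, 5].
x_proj = clip(-0.6096) = -0.6096
y_proj = clip(-0.2122) = -0.2122
Step 4: Evaluate f.
f(-0.6096, -0.2122) = -0.6217


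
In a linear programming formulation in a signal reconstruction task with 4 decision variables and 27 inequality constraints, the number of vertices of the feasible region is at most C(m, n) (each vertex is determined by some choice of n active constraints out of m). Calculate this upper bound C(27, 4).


Each vertex corresponds to some choice of n active constraints out of m, so the number of vertices is at most C(m, n) = m! / (n!(m-n)!).
m = 27, n = 4
Numerator: 27 * 26 * 25 * 24
Denominator: 4! = 24
C(27, 4) = 17550


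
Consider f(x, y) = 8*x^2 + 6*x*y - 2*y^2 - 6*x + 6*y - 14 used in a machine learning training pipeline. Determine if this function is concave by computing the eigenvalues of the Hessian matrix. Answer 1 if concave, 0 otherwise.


The Hessian of f(x,y) = 8*x^2 + 6*x*y - 2*y^2 - 6*x + 6*y - 14 is:
H = [[16, 6], [6, -4]]
Trace = 16 - 4 = 12
Determinant = 16*-4 - (6)^2 = -100
Discriminant = (12)^2 - 4*-100 = 544.0
Eigenvalues: lambda_1 = -5.6619, lambda_2 = 17.6619
The function is not concave.

0


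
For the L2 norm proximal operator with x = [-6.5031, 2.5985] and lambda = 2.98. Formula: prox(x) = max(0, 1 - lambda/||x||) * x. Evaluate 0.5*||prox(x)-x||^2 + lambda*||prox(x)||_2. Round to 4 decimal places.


Step 1: Compute ||x||.
||x|| = 7.003
Step 2: Compute scaling factor.
scale = max(0, 1 - 2.98/7.003) = 0.5745
Step 3: prox(x) = [-3.7358, 1.4928]
||prox(x)|| = 4.023
Step 4: Proximal objective.
0.5*||prox-x||^2 = 4.4402
lambda*||prox|| = 11.9885
Total = 16.4288


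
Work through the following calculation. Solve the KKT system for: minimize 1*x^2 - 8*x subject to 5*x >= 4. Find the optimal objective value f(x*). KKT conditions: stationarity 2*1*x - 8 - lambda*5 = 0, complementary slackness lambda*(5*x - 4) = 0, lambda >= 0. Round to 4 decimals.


Step 1: Try lambda = 0 (constraint inactive).
Stationarity: 2*1*x - 8 = 0
x* = 8/(2*1) = 4.0
Check constraint: 5*4.0 = 20.0 >= 4 -- satisfied.
Step 2: Compute optimal value.
f(x*) = 1*4.0^2 - 8*4.0 = -16.0


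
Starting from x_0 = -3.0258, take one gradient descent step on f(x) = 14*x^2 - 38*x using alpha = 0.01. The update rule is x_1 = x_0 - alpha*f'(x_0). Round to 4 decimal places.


We compute the gradient at x_0 and apply the update.
f'(x) = 28*x - 38
f'(-3.0258) = 28*-3.0258 - 38 = -122.7224
x_1 = -3.0258 - 0.01*-122.7224 = -1.7986


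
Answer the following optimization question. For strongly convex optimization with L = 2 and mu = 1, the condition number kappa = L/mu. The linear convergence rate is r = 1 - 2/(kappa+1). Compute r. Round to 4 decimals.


Step 1: Compute the condition number.
kappa = L/mu = 2/1 = 2.0
Step 2: Compute the convergence rate.
r = 1 - 2/(kappa + 1) = 1 - 2*mu/(L + mu) = (L - mu)/(L + mu) = 1/3 = 0.3333


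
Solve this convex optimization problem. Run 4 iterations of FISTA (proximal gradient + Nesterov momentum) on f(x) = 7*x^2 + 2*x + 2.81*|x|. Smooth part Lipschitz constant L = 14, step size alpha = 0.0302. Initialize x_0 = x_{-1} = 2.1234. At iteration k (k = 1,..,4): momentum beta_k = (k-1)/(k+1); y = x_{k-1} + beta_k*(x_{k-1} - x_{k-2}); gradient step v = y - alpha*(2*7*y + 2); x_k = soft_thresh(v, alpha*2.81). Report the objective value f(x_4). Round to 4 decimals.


FISTA on f(x) = 7*x^2 + 2*x + 2.81*|x|
L = 14, alpha = 0.0302
Iteration 1: beta = 0.0, y = 2.1234 + 0.0*(2.1234 - 2.1234) = 2.1234
  grad(y) = 31.7276, v = y - alpha*grad = 1.1652
  prox(v) = soft_thresh(1.1652, 0.0849) = 1.0804
Iteration 2: beta = 0.3333, y = 1.0804 + 0.3333*(1.0804 - 2.1234) = 0.7327
  grad(y) = 12.2576, v = y - alpha*grad = 0.3625
  prox(v) = soft_thresh(0.3625, 0.0849) = 0.2776
Iteration 3: beta = 0.5, y = 0.2776 + 0.5*(0.2776 - 1.0804) = -0.1237
  grad(y) = 0.268, v = y - alpha*grad = -0.1318
  prox(v) = soft_thresh(-0.1318, 0.0849) = -0.0469
Iteration 4: beta = 0.6, y = -0.0469 + 0.6*(-0.0469 - 0.2776) = -0.2417
  grad(y) = -1.3838, v = y - alpha*grad = -0.1999
  prox(v) = soft_thresh(-0.1999, 0.0849) = -0.115
f(x_4) = 7*(-0.115)^2 + 2*(-0.115) + 2.81*|-0.115| = 0.1858


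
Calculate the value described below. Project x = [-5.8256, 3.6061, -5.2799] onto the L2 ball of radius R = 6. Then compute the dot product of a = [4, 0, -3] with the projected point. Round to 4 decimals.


Step 1: Compute ||x|| (intermediates to 6 decimals).
||x|| = sqrt((-5.8256)^2 + 3.6061^2 + (-5.2799)^2) = 8.649793
Step 2: Project.
Since ||x|| > R, scale = R/||x|| = 6/8.649793 = 0.693658, proj(x) = scale * x
proj(x) = [-4.040974, 2.5014, -3.662445]
Step 3: Dot product.
a^T * proj(x) = 4*(-4.040974) + 0*2.5014 - 3*(-3.662445) = -5.1766


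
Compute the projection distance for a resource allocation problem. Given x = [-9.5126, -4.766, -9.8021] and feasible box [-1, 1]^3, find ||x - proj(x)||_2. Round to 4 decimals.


Project each component onto [-1, 1].
clip(-9.5126) = -1.0, clip(-4.766) = -1.0, clip(-9.8021) = -1.0
Projection = [-1.0, -1.0, -1.0]
Squared diffs: [72.4644, 14.1828, 77.477]
Distance = sqrt(164.1242) = 12.8111


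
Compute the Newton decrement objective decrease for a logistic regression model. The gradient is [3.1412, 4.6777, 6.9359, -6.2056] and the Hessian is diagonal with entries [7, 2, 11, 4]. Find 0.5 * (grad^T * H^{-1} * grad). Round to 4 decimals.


Step 1: H is diagonal, so H^(-1) * g = [0.4487, 2.3389, 0.6305, -1.5514].
Step 2: g^T H^(-1) g = sum_i g_i^2 / H_ii
  = (3.1412)^2/7 + (4.6777)^2/2 + (6.9359)^2/11 + (-6.2056)^2/4
  = 1.4096 + 10.9404 + 4.3733 + 9.6274 = 26.3507
Step 3: Objective decrease = 0.5 * g^T H^(-1) g = 13.1754


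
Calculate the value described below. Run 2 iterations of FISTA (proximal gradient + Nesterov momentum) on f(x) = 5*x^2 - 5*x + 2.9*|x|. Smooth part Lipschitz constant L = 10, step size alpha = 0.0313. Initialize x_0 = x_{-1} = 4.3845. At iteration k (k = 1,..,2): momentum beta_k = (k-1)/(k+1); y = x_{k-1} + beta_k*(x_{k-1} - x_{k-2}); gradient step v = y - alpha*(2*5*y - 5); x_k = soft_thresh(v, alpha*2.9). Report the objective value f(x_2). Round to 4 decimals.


FISTA on f(x) = 5*x^2 - 5*x + 2.9*|x|
L = 10, alpha = 0.0313
Iteration 1: beta = 0.0, y = 4.3845 + 0.0*(4.3845 - 4.3845) = 4.3845
  grad(y) = 38.845, v = y - alpha*grad = 3.1687
  prox(v) = soft_thresh(3.1687, 0.0908) = 3.0779
Iteration 2: beta = 0.3333, y = 3.0779 + 0.3333*(3.0779 - 4.3845) = 2.6423
  grad(y) = 21.4234, v = y - alpha*grad = 1.9718
  prox(v) = soft_thresh(1.9718, 0.0908) = 1.881
f(x_2) = 5*1.881^2 - 5*1.881 + 2.9*|1.881| = 13.741


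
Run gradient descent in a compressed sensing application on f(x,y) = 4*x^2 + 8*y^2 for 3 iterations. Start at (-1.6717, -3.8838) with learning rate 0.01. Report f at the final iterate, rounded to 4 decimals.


Gradient descent on f(x,y) = 4*x^2 + 8*y^2.
Starting point: (-1.6717, -3.8838), alpha = 0.01
Step 1: grad_x = 2*4*-1.6717 = -13.3736, grad_y = 2*8*-3.8838 = -62.1408
  x_1 = -1.6717 - 0.01*-13.3736 = -1.538
  y_1 = -3.8838 - 0.01*-62.1408 = -3.2624
Step 2: grad_x = 2*4*-1.538 = -12.3037, grad_y = 2*8*-3.2624 = -52.1983
  x_2 = -1.538 - 0.01*-12.3037 = -1.4149
  y_2 = -3.2624 - 0.01*-52.1983 = -2.7404
Step 3: grad_x = 2*4*-1.4149 = -11.3194, grad_y = 2*8*-2.7404 = -43.8465
  x_3 = -1.4149 - 0.01*-11.3194 = -1.3017
  y_3 = -2.7404 - 0.01*-43.8465 = -2.3019
f(-1.3017, -2.3019) = 4*(-1.3017)^2 + 8*(-2.3019)^2 = 49.1696


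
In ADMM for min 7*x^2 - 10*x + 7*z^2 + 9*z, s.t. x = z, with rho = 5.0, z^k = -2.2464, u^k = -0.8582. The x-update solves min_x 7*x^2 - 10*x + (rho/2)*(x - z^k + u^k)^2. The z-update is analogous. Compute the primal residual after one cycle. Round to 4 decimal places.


ADMM iteration with rho = 5.0, z^k = -2.2464, u^k = -0.8582
Step 1: x-update.
Minimize 7*x^2 - 10*x + (5.0/2)*(x + 2.2464 - 0.8582)^2
FOC: (2*7 + 5.0)*x = 10 + 5.0*(-2.2464 + 0.8582)
x^{k+1} = 0.161
Step 2: z-update.
Minimize 7*z^2 + 9*z + (5.0/2)*(0.161 - z - 0.8582)^2
FOC: (2*7 + 5.0)*z = -9 + 5.0*(0.161 - 0.8582)
z^{k+1} = -0.6572
Step 3: u-update.
u^{k+1} = -0.8582 + 0.161 + 0.6572 = -0.04
Step 4: Primal residual = |0.161 + 0.6572| = 0.8182


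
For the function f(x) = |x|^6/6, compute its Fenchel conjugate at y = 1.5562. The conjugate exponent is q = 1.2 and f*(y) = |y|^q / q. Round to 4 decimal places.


The conjugate exponent q satisfies 1/p + 1/q = 1.
p = 6, so q = 6/(6 - 1) = 1.2
|y|^q = 1.5562^1.2 = 1.7001
f*(1.5562) = 1.7001 / 1.2 = 1.4168


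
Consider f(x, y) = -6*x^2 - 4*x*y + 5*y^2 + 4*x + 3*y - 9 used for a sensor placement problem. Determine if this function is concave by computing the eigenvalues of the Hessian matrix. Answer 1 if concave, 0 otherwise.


The Hessian of f(x,y) = -6*x^2 - 4*x*y + 5*y^2 + 4*x + 3*y - 9 is:
H = [[-12, -4], [-4, 10]]
Trace = -12 + 10 = -2
Determinant = -12*10 - (-4)^2 = -136
Discriminant = (-2)^2 - 4*-136 = 548.0
Eigenvalues: lambda_1 = -12.7047, lambda_2 = 10.7047
The function is not concave.

0


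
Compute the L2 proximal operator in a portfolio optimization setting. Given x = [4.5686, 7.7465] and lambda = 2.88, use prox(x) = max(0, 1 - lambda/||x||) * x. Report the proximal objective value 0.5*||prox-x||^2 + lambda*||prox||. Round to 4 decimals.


Step 1: Compute ||x||.
||x|| = 8.9934
Step 2: Compute scaling factor.
scale = max(0, 1 - 2.88/8.9934) = 0.6798
Step 3: prox(x) = [3.1056, 5.2658]
||prox(x)|| = 6.1134
Step 4: Proximal objective.
0.5*||prox-x||^2 = 4.1472
lambda*||prox|| = 17.6066
Total = 21.7537


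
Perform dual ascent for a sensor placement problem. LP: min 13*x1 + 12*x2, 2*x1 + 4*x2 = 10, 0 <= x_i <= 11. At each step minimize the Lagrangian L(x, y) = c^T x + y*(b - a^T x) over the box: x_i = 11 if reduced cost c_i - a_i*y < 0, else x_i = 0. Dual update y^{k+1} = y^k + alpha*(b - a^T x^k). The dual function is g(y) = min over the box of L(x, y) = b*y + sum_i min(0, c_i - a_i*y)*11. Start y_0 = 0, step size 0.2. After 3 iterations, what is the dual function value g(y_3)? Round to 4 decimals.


Dual ascent for LP: min 13*x1 + 12*x2, 2*x1 + 4*x2 = 10, 0 <= x_i <= 11
Step 1: y^k = 0.0, reduced costs: (13.0, 12.0)
  x^k = (0.0, 0.0), subgradient = b - a^T x = 10.0
  y^{k+1} = 0.0 + 0.2*10.0 = 2.0
Step 2: y^k = 2.0, reduced costs: (9.0, 4.0)
  x^k = (0.0, 0.0), subgradient = b - a^T x = 10.0
  y^{k+1} = 2.0 + 0.2*10.0 = 4.0
Step 3: y^k = 4.0, reduced costs: (5.0, -4.0)
  x^k = (0.0, 11.0), subgradient = b - a^T x = -34.0
  y^{k+1} = 4.0 + 0.2*-34.0 = -2.8
Dual objective at y_3 = -2.8: reduced costs (18.6, 23.2), box minimizer x = (0.0, 0.0)
g(y_3) = b*y + (c1 - a1*y)*x1 + (c2 - a2*y)*x2 = 10*(-2.8) + 18.6*0.0 + 23.2*0.0 = -28.0 + 0.0 + 0.0 = -28.0


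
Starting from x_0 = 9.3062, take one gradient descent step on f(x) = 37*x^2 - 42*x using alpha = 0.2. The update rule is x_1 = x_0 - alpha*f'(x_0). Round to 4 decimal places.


We compute the gradient at x_0 and apply the update.
f'(x) = 74*x - 42
f'(9.3062) = 74*9.3062 - 42 = 646.6588
x_1 = 9.3062 - 0.2*646.6588 = -120.0256


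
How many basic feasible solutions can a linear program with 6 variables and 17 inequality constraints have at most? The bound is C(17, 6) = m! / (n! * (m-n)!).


Each vertex corresponds to some choice of n active constraints out of m, so the number of vertices is at most C(m, n) = m! / (n!(m-n)!).
m = 17, n = 6
Numerator: 17 * 16 * 15 * 14 * 13 * 12
Denominator: 6! = 720
C(17, 6) = 12376


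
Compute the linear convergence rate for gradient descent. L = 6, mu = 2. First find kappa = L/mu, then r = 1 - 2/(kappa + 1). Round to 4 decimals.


Step 1: Compute the condition number.
kappa = L/mu = 6/2 = 3.0
Step 2: Compute the convergence rate.
r = 1 - 2/(kappa + 1) = 1 - 2*mu/(L + mu) = (L - mu)/(L + mu) = 4/8 = 0.5


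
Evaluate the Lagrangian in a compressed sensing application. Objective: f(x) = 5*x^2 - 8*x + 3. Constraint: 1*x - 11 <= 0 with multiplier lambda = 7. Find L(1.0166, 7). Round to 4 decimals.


Step 1: Evaluate f(x).
f(1.0166) = 5*1.0166^2 - 8*1.0166 + 3 = 0.0346
Step 2: Evaluate g(x).
g(1.0166) = 1*1.0166 - 11 = -9.9834
Step 3: Compute Lagrangian.
L = 0.0346 + 7*-9.9834 = -69.8492


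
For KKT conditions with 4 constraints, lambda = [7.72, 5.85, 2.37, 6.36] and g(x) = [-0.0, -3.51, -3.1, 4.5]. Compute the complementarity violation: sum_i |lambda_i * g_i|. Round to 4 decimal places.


KKT complementary slackness check:
lambda_1 * g_1 = 7.72 * -0.0 = -0.0
lambda_2 * g_2 = 5.85 * -3.51 = -20.5335
lambda_3 * g_3 = 2.37 * -3.1 = -7.347
lambda_4 * g_4 = 6.36 * 4.5 = 28.62
Total violation = 0.0 + 20.5335 + 7.347 + 28.62 = 56.5005


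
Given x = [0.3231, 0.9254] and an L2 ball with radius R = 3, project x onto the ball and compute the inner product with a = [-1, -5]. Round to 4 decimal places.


Step 1: Compute ||x|| (intermediates to 6 decimals).
||x|| = sqrt(0.3231^2 + 0.9254^2) = 0.980183
Step 2: Project.
Since ||x|| <= R, proj = x (no scaling needed).
proj(x) = [0.3231, 0.9254]
Step 3: Dot product.
a^T * proj(x) = -1*0.3231 - 5*0.9254 = -4.9501


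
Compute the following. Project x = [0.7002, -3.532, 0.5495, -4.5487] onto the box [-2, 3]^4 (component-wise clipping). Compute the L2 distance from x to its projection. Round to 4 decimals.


Project each component onto [-2, 3].
clip(0.7002) = 0.7002, clip(-3.532) = -2.0, clip(0.5495) = 0.5495, clip(-4.5487) = -2.0
Projection = [0.7002, -2.0, 0.5495, -2.0]
Squared diffs: [0.0, 2.347, 0.0, 6.4959]
Distance = sqrt(8.8429) = 2.9737


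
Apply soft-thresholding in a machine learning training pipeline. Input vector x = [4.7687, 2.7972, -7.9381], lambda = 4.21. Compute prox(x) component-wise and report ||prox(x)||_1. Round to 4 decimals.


Soft-thresholding with lambda = 4.21:
prox(4.7687) = sign(4.7687)*max(|4.7687| - 4.21, 0) = 0.5587
prox(2.7972) = sign(2.7972)*max(|2.7972| - 4.21, 0) = 0.0
prox(-7.9381) = sign(-7.9381)*max(|-7.9381| - 4.21, 0) = -3.7281
prox(x) = [0.5587, 0.0, -3.7281]
||prox(x)||_1 = 0.5587 + 0.0 + 3.7281 = 4.2868


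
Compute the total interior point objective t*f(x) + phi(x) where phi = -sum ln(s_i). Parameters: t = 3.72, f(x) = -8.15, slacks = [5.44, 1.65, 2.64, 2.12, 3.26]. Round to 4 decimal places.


Step 1: Compute log-barrier.
ln values: [1.6938, 0.5008, 0.9708, 0.7514, 1.1817]
phi = -(1.6938 + 0.5008 + 0.9708 + 0.7514 + 1.1817) = -5.0985
Step 2: Compute augmented objective.
t*f(x) = 3.72*-8.15 = -30.318
Total = -30.318 - 5.0985 = -35.4165


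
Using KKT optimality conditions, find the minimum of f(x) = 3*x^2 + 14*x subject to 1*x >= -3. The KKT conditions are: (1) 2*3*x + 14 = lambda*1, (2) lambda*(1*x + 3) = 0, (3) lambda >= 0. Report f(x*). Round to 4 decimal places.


Step 1: Try lambda = 0 (constraint inactive).
Stationarity: 2*3*x + 14 = 0
x* = -14/(2*3) = -7/3 = -2.3333 (rounded; the exact value -7/3 is used below)
Check constraint: 1*-2.3333 = -2.3333 >= -3 -- satisfied.
Step 2: Compute optimal value.
f(x*) = 3*(-7/3)^2 + 14*(-7/3) = -16.3333


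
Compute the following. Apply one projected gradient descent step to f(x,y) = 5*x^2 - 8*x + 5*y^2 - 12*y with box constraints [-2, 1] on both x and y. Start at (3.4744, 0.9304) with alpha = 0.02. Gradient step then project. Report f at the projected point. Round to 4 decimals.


Step 1: Compute gradient at (3.4744, 0.9304).
grad_x = 2*5*3.4744 - 8 = 26.744
grad_y = 2*5*0.9304 - 12 = -2.696
Step 2: Gradient step.
x_raw = 3.4744 - 0.02*26.744 = 2.9395
y_raw = 0.9304 - 0.02*-2.696 = 0.9843
Step 3: Project onto [-2, 1].
x_proj = clip(2.9395) = 1.0
y_proj = clip(0.9843) = 0.9843
Step 4: Evaluate f.
f(1.0, 0.9843) = -9.9674


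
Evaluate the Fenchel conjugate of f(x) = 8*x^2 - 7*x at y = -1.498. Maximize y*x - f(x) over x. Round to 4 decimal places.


f*(y) = sup_x {y*x - a*x^2 - b*x} = sup_x {(y-b)*x - a*x^2}
FOC: (y - b) - 2a*x = 0 => x* = (y - b)/(2a)
x* = (-1.498 + 7)/(2*8) = 0.3439
f*(-1.498) = (y-b)^2/(4a) = (-1.498 + 7)^2/(4*8)
= 30.272/32 = 0.946


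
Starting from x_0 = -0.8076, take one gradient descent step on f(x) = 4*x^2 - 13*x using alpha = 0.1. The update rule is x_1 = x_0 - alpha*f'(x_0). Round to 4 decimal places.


We compute the gradient at x_0 and apply the update.
f'(x) = 8*x - 13
f'(-0.8076) = 8*-0.8076 - 13 = -19.4608
x_1 = -0.8076 - 0.1*-19.4608 = 1.1385


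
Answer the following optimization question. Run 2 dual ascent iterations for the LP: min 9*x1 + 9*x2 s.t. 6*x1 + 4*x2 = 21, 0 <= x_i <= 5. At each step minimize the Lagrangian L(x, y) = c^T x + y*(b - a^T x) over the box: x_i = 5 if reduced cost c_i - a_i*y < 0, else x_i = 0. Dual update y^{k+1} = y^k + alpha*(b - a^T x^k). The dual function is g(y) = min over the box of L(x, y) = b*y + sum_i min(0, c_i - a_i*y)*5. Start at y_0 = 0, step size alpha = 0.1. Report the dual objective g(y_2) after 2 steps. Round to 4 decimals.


Dual ascent for LP: min 9*x1 + 9*x2, 6*x1 + 4*x2 = 21, 0 <= x_i <= 5
Step 1: y^k = 0.0, reduced costs: (9.0, 9.0)
  x^k = (0.0, 0.0), subgradient = b - a^T x = 21.0
  y^{k+1} = 0.0 + 0.1*21.0 = 2.1
Step 2: y^k = 2.1, reduced costs: (-3.6, 0.6)
  x^k = (5.0, 0.0), subgradient = b - a^T x = -9.0
  y^{k+1} = 2.1 + 0.1*-9.0 = 1.2
Dual objective at y_2 = 1.2: reduced costs (1.8, 4.2), box minimizer x = (0.0, 0.0)
g(y_2) = b*y + (c1 - a1*y)*x1 + (c2 - a2*y)*x2 = 21*1.2 + 1.8*0.0 + 4.2*0.0 = 25.2 + 0.0 + 0.0 = 25.2


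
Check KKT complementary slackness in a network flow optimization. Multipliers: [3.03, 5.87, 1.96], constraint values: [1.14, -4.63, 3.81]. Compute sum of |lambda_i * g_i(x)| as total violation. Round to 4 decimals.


KKT complementary slackness check:
lambda_1 * g_1 = 3.03 * 1.14 = 3.4542
lambda_2 * g_2 = 5.87 * -4.63 = -27.1781
lambda_3 * g_3 = 1.96 * 3.81 = 7.4676
Total violation = 3.4542 + 27.1781 + 7.4676 = 38.0999


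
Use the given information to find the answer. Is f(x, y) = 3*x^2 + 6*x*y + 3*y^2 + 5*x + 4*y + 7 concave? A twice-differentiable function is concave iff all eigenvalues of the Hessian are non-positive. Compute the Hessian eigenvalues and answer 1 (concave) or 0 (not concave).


The Hessian of f(x,y) = 3*x^2 + 6*x*y + 3*y^2 + 5*x + 4*y + 7 is:
H = [[6, 6], [6, 6]]
Trace = 6 + 6 = 12
Determinant = 6*6 - (6)^2 = 0
Discriminant = (12)^2 - 4*0 = 144.0
Eigenvalues: lambda_1 = 0.0, lambda_2 = 12.0
The function is not concave.

0


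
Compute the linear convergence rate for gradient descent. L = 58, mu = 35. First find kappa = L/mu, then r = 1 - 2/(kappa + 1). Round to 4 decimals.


Step 1: Compute the condition number.
kappa = L/mu = 58/35 = 1.6571
Step 2: Compute the convergence rate.
r = 1 - 2/(kappa + 1) = 1 - 2*mu/(L + mu) = (L - mu)/(L + mu) = 23/93 = 0.2473


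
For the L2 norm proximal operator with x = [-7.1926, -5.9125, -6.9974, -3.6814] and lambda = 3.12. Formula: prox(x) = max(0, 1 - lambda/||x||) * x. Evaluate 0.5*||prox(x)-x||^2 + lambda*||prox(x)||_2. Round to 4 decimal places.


Step 1: Compute ||x||.
||x|| = 12.2151
Step 2: Compute scaling factor.
scale = max(0, 1 - 3.12/12.2151) = 0.7446
Step 3: prox(x) = [-5.3554, -4.4023, -5.2101, -2.7411]
||prox(x)|| = 9.0951
Step 4: Proximal objective.
0.5*||prox-x||^2 = 4.8672
lambda*||prox|| = 28.3767
Total = 33.2438


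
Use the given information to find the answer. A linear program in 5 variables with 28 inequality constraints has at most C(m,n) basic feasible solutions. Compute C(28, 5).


Each vertex corresponds to some choice of n active constraints out of m, so the number of vertices is at most C(m, n) = m! / (n!(m-n)!).
m = 28, n = 5
Numerator: 28 * 27 * 26 * 25 * 24
Denominator: 5! = 120
C(28, 5) = 98280


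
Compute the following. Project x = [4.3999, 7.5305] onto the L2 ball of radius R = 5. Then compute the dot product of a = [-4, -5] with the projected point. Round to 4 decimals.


Step 1: Compute ||x|| (intermediates to 6 decimals).
||x|| = sqrt(4.3999^2 + 7.5305^2) = 8.721671
Step 2: Project.
Since ||x|| > R, scale = R/||x|| = 5/8.721671 = 0.573285, proj(x) = scale * x
proj(x) = [2.522397, 4.317123]
Step 3: Dot product.
a^T * proj(x) = -4*2.522397 - 5*4.317123 = -31.6752


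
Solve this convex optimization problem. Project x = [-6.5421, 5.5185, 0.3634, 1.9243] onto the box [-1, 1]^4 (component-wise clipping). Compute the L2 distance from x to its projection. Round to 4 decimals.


Project each component onto [-1, 1].
clip(-6.5421) = -1.0, clip(5.5185) = 1.0, clip(0.3634) = 0.3634, clip(1.9243) = 1.0
Projection = [-1.0, 1.0, 0.3634, 1.0]
Squared diffs: [30.7149, 20.4168, 0.0, 0.8543]
Distance = sqrt(51.986) = 7.2101


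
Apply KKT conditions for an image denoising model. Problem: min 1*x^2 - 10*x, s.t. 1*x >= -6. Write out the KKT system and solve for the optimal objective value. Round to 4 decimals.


Step 1: Try lambda = 0 (constraint inactive).
Stationarity: 2*1*x - 10 = 0
x* = 10/(2*1) = 5.0
Check constraint: 1*5.0 = 5.0 >= -6 -- satisfied.
Step 2: Compute optimal value.
f(x*) = 1*5.0^2 - 10*5.0 = -25.0


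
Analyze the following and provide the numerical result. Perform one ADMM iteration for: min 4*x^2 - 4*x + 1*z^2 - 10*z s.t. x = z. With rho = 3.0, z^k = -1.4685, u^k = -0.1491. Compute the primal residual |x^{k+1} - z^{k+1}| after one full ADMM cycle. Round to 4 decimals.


ADMM iteration with rho = 3.0, z^k = -1.4685, u^k = -0.1491
Step 1: x-update.
Minimize 4*x^2 - 4*x + (3.0/2)*(x + 1.4685 - 0.1491)^2
FOC: (2*4 + 3.0)*x = 4 + 3.0*(-1.4685 + 0.1491)
x^{k+1} = 0.0038
Step 2: z-update.
Minimize 1*z^2 - 10*z + (3.0/2)*(0.0038 - z - 0.1491)^2
FOC: (2*1 + 3.0)*z = 10 + 3.0*(0.0038 - 0.1491)
z^{k+1} = 1.9128
Step 3: u-update.
u^{k+1} = -0.1491 + 0.0038 - 1.9128 = -2.0581
Step 4: Primal residual = |0.0038 - 1.9128| = 1.909
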